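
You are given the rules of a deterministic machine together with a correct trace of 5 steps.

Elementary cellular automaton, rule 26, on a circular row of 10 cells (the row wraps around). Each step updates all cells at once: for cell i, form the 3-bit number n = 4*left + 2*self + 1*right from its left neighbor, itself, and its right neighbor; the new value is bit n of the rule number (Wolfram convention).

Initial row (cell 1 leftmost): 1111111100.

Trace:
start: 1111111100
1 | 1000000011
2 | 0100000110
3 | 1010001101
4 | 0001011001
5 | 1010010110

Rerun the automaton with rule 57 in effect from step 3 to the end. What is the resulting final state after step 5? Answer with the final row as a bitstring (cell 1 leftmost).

(re-executing steps 3..5 under rule 57; state before step 3: 0100000110)
3 | 0011110101
4 | 1010001010
5 | 0101100101

0101100101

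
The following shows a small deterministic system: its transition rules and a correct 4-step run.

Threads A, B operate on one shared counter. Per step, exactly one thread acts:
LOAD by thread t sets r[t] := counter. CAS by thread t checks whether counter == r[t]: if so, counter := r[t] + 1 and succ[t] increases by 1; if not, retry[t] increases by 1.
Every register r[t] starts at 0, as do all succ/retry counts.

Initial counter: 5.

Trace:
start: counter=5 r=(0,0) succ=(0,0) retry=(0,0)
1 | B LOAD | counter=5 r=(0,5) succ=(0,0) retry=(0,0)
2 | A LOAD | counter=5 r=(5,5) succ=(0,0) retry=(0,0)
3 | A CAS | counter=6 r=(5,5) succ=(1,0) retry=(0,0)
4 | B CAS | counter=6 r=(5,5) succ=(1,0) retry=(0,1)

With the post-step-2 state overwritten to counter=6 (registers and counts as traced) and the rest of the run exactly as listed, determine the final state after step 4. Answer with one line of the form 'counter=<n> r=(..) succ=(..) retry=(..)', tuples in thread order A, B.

counter=6 r=(5,5) succ=(0,0) retry=(1,1)

state after step 2 := counter=6 r=(5,5) succ=(0,0) retry=(0,0)
3 | A CAS | counter=6 r=(5,5) succ=(0,0) retry=(1,0)
4 | B CAS | counter=6 r=(5,5) succ=(0,0) retry=(1,1)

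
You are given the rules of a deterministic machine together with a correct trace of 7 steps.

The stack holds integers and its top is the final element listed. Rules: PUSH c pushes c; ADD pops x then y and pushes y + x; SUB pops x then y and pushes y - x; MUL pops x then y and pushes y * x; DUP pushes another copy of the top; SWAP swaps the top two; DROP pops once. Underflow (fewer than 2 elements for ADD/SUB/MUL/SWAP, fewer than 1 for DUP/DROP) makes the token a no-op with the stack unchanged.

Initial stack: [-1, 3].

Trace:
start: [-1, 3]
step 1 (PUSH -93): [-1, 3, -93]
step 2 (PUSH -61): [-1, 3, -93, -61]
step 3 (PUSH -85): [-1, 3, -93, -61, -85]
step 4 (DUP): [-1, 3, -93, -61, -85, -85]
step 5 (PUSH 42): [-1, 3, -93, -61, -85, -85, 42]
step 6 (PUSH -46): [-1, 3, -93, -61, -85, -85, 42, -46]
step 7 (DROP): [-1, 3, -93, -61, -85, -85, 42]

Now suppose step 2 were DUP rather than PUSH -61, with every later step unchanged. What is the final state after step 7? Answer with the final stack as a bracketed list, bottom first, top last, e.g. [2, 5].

[-1, 3, -93, -93, -85, -85, 42]

(re-executing from step 2 with the substitution; state before step 2: [-1, 3, -93])
step 2 (DUP): [-1, 3, -93, -93]
step 3 (PUSH -85): [-1, 3, -93, -93, -85]
step 4 (DUP): [-1, 3, -93, -93, -85, -85]
step 5 (PUSH 42): [-1, 3, -93, -93, -85, -85, 42]
step 6 (PUSH -46): [-1, 3, -93, -93, -85, -85, 42, -46]
step 7 (DROP): [-1, 3, -93, -93, -85, -85, 42]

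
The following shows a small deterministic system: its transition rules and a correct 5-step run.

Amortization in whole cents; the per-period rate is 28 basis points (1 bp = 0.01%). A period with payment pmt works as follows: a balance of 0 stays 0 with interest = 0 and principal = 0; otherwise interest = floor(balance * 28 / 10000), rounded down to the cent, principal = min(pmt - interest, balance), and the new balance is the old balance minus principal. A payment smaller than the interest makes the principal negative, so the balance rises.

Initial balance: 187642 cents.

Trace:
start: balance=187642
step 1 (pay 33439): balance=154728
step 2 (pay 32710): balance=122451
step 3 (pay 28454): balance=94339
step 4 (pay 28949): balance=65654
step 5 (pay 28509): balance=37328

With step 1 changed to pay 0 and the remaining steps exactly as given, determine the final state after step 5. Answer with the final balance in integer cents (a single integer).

(re-executing from step 1 with the substitution; state before step 1: balance=187642)
step 1 (pay 0): balance=188167
step 2 (pay 32710): balance=155983
step 3 (pay 28454): balance=127965
step 4 (pay 28949): balance=99374
step 5 (pay 28509): balance=71143

71143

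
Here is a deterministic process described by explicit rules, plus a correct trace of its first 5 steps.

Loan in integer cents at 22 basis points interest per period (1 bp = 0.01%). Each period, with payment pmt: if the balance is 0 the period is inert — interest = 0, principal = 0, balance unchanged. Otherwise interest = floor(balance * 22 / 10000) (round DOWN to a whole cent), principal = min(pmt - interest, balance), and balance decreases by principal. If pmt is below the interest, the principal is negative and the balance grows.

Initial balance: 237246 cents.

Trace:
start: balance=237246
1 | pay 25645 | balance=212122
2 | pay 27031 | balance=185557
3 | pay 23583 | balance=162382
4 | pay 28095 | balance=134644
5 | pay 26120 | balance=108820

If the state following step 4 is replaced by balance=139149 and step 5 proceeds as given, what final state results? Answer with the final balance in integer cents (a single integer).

state after step 4 := balance=139149
5 | pay 26120 | balance=113335

113335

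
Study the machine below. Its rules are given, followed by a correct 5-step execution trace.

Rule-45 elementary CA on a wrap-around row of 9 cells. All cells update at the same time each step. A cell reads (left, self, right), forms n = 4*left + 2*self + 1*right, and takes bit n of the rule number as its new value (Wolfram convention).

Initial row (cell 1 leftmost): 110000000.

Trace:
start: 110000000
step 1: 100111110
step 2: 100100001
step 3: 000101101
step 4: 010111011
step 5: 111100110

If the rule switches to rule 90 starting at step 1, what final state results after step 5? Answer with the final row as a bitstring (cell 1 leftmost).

000100010

(re-executing steps 1..5 under rule 90; state before step 1: 110000000)
step 1: 111000001
step 2: 001100011
step 3: 111110111
step 4: 000010100
step 5: 000100010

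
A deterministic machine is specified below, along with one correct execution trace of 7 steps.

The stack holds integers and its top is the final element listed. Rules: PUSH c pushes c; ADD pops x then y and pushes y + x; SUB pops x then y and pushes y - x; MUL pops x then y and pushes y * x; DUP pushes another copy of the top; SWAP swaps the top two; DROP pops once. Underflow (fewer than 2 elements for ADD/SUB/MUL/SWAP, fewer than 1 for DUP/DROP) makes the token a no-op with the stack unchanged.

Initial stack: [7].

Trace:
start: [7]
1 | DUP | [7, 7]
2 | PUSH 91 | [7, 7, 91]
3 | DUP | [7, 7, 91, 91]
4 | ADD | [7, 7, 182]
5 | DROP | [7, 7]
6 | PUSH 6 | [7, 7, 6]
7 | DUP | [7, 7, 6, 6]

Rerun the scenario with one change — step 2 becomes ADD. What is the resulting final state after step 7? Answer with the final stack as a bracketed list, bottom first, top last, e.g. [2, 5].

[6, 6]

(re-executing from step 2 with the substitution; state before step 2: [7, 7])
2 | ADD | [14]
3 | DUP | [14, 14]
4 | ADD | [28]
5 | DROP | []
6 | PUSH 6 | [6]
7 | DUP | [6, 6]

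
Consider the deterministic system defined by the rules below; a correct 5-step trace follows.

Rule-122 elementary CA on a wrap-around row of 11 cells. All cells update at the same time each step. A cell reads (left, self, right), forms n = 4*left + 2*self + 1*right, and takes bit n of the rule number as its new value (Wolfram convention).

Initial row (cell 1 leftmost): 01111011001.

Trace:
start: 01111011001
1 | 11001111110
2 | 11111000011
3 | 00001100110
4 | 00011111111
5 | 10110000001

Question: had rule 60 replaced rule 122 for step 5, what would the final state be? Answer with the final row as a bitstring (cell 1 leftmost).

(re-executing step 5 under rule 60; state before step 5: 00011111111)
5 | 10010000000

10010000000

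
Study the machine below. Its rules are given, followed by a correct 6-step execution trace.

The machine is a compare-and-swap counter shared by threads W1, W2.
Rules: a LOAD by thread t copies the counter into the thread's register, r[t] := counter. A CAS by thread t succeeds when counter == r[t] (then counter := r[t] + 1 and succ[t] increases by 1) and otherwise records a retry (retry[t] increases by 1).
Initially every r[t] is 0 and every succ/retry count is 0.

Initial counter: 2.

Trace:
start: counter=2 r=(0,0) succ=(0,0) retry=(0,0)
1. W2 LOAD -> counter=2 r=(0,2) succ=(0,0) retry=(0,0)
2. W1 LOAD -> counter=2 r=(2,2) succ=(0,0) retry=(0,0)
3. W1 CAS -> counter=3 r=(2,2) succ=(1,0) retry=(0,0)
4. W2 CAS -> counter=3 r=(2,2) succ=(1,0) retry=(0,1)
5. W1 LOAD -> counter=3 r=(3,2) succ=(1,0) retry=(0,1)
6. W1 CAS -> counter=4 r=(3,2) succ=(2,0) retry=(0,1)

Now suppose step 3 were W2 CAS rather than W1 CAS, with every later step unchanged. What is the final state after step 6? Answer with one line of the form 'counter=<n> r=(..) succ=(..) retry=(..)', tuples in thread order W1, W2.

counter=4 r=(3,2) succ=(1,1) retry=(0,1)

(re-executing from step 3 with the substitution; state before step 3: counter=2 r=(2,2) succ=(0,0) retry=(0,0))
3. W2 CAS -> counter=3 r=(2,2) succ=(0,1) retry=(0,0)
4. W2 CAS -> counter=3 r=(2,2) succ=(0,1) retry=(0,1)
5. W1 LOAD -> counter=3 r=(3,2) succ=(0,1) retry=(0,1)
6. W1 CAS -> counter=4 r=(3,2) succ=(1,1) retry=(0,1)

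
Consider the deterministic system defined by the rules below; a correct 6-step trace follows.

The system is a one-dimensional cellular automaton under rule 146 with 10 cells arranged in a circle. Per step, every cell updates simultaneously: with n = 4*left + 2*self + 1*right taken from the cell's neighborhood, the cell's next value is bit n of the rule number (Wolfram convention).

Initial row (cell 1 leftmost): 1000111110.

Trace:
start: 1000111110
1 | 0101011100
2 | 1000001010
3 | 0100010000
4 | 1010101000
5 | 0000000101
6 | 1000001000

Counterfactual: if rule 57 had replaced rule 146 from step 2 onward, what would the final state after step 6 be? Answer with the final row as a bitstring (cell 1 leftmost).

0101010101

(re-executing steps 2..6 under rule 57; state before step 2: 0101011100)
2 | 0010110011
3 | 1001101010
4 | 0101010101
5 | 1010101010
6 | 0101010101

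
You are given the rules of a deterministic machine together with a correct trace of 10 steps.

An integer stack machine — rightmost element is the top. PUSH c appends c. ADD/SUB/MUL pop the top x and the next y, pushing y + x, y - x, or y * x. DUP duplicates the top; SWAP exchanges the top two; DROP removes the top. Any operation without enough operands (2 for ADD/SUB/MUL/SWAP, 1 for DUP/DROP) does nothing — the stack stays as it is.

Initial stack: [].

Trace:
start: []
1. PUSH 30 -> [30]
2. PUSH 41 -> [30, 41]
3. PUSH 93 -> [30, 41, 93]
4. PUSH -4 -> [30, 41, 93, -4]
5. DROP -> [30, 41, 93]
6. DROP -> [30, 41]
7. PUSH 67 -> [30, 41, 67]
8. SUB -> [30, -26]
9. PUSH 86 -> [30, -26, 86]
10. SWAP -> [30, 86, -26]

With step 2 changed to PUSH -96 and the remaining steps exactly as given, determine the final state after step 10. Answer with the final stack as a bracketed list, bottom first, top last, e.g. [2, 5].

[30, 86, -163]

(re-executing from step 2 with the substitution; state before step 2: [30])
2. PUSH -96 -> [30, -96]
3. PUSH 93 -> [30, -96, 93]
4. PUSH -4 -> [30, -96, 93, -4]
5. DROP -> [30, -96, 93]
6. DROP -> [30, -96]
7. PUSH 67 -> [30, -96, 67]
8. SUB -> [30, -163]
9. PUSH 86 -> [30, -163, 86]
10. SWAP -> [30, 86, -163]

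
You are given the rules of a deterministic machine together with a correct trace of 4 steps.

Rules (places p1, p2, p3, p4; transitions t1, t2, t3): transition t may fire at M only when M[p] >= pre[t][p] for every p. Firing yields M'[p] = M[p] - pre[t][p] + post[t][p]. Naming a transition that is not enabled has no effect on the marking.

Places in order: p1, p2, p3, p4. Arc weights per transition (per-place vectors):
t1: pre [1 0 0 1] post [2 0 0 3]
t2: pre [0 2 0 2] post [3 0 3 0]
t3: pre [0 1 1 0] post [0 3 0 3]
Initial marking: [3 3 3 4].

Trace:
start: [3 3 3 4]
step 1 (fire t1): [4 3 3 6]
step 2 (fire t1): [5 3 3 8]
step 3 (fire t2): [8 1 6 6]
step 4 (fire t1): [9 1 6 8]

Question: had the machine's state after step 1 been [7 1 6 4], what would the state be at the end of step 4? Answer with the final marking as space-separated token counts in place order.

9 1 6 8

state after step 1 := [7 1 6 4]
step 2 (fire t1): [8 1 6 6]
step 3 (fire t2): [8 1 6 6]
step 4 (fire t1): [9 1 6 8]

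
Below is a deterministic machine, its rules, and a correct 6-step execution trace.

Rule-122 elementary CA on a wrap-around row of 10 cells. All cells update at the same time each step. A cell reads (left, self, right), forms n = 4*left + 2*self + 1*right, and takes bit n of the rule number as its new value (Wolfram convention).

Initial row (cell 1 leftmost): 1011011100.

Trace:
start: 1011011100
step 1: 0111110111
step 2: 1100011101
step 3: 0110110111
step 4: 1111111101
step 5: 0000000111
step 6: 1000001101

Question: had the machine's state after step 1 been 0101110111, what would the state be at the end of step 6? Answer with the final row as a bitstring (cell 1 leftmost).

state after step 1 := 0101110111
step 2: 1011011101
step 3: 1111110111
step 4: 0000011100
step 5: 0000110110
step 6: 0001111111

0001111111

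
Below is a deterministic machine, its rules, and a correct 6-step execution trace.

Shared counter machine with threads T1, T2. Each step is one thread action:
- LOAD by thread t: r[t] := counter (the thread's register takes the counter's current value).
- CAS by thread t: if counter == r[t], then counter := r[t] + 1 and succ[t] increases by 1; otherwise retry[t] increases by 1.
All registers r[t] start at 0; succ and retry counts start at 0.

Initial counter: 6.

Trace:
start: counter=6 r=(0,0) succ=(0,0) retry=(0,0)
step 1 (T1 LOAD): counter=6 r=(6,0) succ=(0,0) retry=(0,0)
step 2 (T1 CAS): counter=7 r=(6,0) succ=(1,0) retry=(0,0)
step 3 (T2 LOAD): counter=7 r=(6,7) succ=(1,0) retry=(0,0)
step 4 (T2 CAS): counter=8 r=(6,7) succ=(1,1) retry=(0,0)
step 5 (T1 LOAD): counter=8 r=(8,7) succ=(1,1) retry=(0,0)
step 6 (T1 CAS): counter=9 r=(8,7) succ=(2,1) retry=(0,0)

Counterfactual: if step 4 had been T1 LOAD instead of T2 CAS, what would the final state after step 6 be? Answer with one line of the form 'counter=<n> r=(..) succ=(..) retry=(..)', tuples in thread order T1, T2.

(re-executing from step 4 with the substitution; state before step 4: counter=7 r=(6,7) succ=(1,0) retry=(0,0))
step 4 (T1 LOAD): counter=7 r=(7,7) succ=(1,0) retry=(0,0)
step 5 (T1 LOAD): counter=7 r=(7,7) succ=(1,0) retry=(0,0)
step 6 (T1 CAS): counter=8 r=(7,7) succ=(2,0) retry=(0,0)

counter=8 r=(7,7) succ=(2,0) retry=(0,0)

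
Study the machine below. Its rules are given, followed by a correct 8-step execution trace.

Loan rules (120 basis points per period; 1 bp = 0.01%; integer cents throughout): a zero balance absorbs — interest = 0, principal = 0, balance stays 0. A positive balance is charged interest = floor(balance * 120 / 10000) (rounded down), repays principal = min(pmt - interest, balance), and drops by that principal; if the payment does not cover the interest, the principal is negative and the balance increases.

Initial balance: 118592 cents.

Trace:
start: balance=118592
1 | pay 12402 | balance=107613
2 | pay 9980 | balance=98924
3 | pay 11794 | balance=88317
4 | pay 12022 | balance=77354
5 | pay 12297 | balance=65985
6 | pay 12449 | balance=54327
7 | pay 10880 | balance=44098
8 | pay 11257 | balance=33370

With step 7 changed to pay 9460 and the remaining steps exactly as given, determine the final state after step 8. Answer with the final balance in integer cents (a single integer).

34807

(re-executing from step 7 with the substitution; state before step 7: balance=54327)
7 | pay 9460 | balance=45518
8 | pay 11257 | balance=34807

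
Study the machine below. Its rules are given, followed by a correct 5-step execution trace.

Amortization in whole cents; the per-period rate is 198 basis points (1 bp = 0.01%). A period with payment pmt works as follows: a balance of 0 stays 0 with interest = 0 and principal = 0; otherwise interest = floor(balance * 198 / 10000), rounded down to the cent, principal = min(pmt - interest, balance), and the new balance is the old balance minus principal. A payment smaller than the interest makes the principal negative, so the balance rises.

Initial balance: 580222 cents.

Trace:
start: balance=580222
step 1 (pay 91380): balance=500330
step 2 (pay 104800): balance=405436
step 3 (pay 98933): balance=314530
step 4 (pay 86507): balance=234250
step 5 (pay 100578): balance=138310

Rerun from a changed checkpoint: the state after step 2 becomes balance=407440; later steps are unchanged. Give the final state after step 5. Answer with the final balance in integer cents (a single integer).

state after step 2 := balance=407440
step 3 (pay 98933): balance=316574
step 4 (pay 86507): balance=236335
step 5 (pay 100578): balance=140436

140436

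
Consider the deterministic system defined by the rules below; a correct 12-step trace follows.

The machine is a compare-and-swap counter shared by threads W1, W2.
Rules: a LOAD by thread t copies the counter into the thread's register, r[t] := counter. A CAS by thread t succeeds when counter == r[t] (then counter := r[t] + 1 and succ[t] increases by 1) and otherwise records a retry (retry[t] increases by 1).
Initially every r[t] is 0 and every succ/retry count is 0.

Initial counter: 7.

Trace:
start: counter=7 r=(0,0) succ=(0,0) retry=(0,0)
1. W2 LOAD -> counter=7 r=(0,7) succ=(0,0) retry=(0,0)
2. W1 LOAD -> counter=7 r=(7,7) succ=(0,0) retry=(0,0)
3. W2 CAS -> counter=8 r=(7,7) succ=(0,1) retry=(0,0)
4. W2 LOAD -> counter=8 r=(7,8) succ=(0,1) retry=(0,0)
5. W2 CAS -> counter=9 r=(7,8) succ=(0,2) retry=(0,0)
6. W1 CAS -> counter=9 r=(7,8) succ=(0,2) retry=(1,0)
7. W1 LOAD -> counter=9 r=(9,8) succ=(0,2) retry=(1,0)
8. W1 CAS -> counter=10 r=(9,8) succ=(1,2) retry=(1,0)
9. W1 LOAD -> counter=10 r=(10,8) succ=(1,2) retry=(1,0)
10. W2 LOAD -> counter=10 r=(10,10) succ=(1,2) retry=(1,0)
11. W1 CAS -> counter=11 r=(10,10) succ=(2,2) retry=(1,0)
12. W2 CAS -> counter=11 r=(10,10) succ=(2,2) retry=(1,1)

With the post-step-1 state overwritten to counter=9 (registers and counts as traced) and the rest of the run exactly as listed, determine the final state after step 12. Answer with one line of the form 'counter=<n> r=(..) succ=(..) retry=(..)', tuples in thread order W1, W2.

counter=12 r=(11,11) succ=(2,1) retry=(1,2)

state after step 1 := counter=9 r=(0,7) succ=(0,0) retry=(0,0)
2. W1 LOAD -> counter=9 r=(9,7) succ=(0,0) retry=(0,0)
3. W2 CAS -> counter=9 r=(9,7) succ=(0,0) retry=(0,1)
4. W2 LOAD -> counter=9 r=(9,9) succ=(0,0) retry=(0,1)
5. W2 CAS -> counter=10 r=(9,9) succ=(0,1) retry=(0,1)
6. W1 CAS -> counter=10 r=(9,9) succ=(0,1) retry=(1,1)
7. W1 LOAD -> counter=10 r=(10,9) succ=(0,1) retry=(1,1)
8. W1 CAS -> counter=11 r=(10,9) succ=(1,1) retry=(1,1)
9. W1 LOAD -> counter=11 r=(11,9) succ=(1,1) retry=(1,1)
10. W2 LOAD -> counter=11 r=(11,11) succ=(1,1) retry=(1,1)
11. W1 CAS -> counter=12 r=(11,11) succ=(2,1) retry=(1,1)
12. W2 CAS -> counter=12 r=(11,11) succ=(2,1) retry=(1,2)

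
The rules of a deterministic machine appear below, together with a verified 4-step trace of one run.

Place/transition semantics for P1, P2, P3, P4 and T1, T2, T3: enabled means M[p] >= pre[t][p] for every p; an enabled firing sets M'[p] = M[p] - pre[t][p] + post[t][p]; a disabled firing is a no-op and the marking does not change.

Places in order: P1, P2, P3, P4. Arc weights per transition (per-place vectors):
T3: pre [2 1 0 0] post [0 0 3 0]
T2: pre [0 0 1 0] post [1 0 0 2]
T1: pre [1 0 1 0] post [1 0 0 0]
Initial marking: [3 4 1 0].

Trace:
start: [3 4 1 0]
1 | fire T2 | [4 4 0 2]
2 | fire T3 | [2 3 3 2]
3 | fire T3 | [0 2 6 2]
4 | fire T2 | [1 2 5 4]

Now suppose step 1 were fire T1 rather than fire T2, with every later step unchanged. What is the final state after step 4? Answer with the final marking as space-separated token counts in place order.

(re-executing from step 1 with the substitution; state before step 1: [3 4 1 0])
1 | fire T1 | [3 4 0 0]
2 | fire T3 | [1 3 3 0]
3 | fire T3 | [1 3 3 0]
4 | fire T2 | [2 3 2 2]

2 3 2 2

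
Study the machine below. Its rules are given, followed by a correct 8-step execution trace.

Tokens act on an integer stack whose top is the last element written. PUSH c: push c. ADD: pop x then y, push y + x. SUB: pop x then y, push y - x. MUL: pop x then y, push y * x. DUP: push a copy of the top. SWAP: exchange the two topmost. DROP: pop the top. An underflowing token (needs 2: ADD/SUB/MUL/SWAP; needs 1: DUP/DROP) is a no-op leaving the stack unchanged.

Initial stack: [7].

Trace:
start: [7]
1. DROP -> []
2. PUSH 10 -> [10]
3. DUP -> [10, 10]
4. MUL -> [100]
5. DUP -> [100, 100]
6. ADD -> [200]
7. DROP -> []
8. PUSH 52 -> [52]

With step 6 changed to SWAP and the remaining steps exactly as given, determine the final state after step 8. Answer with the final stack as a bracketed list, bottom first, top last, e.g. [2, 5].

(re-executing from step 6 with the substitution; state before step 6: [100, 100])
6. SWAP -> [100, 100]
7. DROP -> [100]
8. PUSH 52 -> [100, 52]

[100, 52]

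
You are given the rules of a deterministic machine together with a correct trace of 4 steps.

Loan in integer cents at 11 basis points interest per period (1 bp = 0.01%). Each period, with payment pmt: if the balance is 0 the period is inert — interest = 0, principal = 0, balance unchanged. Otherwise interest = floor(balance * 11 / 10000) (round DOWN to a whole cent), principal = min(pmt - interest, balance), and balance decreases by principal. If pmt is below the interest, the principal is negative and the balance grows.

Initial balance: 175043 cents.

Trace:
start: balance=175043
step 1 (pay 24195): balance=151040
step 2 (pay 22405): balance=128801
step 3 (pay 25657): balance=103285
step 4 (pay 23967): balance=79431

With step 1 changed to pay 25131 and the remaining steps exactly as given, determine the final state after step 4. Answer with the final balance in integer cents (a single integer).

78492

(re-executing from step 1 with the substitution; state before step 1: balance=175043)
step 1 (pay 25131): balance=150104
step 2 (pay 22405): balance=127864
step 3 (pay 25657): balance=102347
step 4 (pay 23967): balance=78492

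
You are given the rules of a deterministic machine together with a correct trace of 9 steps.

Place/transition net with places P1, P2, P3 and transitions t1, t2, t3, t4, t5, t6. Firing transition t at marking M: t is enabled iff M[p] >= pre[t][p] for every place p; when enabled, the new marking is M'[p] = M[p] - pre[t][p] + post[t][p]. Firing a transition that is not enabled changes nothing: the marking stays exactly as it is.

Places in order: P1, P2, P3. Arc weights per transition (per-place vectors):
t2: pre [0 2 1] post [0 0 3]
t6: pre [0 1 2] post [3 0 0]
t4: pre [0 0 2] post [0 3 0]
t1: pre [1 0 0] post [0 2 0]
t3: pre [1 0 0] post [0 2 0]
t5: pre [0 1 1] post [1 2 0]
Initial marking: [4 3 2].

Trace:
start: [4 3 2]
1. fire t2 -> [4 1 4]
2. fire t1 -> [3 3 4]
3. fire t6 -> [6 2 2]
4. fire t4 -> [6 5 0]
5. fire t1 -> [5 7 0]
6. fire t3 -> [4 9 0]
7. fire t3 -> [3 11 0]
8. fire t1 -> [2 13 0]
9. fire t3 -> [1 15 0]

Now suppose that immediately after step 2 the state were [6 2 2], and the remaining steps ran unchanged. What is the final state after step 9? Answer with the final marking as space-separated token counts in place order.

state after step 2 := [6 2 2]
3. fire t6 -> [9 1 0]
4. fire t4 -> [9 1 0]
5. fire t1 -> [8 3 0]
6. fire t3 -> [7 5 0]
7. fire t3 -> [6 7 0]
8. fire t1 -> [5 9 0]
9. fire t3 -> [4 11 0]

4 11 0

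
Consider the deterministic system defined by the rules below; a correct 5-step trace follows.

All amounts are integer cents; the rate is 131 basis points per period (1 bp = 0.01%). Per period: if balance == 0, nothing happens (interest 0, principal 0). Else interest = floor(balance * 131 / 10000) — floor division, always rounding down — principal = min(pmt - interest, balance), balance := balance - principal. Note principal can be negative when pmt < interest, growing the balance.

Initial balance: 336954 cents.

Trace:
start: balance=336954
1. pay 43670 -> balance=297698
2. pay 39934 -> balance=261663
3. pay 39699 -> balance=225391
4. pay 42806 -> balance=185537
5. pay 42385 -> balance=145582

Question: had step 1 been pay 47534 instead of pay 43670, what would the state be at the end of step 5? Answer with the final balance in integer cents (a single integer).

141512

(re-executing from step 1 with the substitution; state before step 1: balance=336954)
1. pay 47534 -> balance=293834
2. pay 39934 -> balance=257749
3. pay 39699 -> balance=221426
4. pay 42806 -> balance=181520
5. pay 42385 -> balance=141512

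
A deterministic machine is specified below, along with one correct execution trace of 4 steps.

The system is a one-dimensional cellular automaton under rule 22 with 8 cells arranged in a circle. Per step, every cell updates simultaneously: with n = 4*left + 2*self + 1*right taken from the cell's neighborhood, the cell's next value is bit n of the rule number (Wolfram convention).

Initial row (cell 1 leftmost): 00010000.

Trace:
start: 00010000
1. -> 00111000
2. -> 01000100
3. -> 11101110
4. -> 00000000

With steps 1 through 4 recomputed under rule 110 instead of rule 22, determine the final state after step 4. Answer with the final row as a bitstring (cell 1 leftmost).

(re-executing steps 1..4 under rule 110; state before step 1: 00010000)
1. -> 00110000
2. -> 01110000
3. -> 11010000
4. -> 11110001

11110001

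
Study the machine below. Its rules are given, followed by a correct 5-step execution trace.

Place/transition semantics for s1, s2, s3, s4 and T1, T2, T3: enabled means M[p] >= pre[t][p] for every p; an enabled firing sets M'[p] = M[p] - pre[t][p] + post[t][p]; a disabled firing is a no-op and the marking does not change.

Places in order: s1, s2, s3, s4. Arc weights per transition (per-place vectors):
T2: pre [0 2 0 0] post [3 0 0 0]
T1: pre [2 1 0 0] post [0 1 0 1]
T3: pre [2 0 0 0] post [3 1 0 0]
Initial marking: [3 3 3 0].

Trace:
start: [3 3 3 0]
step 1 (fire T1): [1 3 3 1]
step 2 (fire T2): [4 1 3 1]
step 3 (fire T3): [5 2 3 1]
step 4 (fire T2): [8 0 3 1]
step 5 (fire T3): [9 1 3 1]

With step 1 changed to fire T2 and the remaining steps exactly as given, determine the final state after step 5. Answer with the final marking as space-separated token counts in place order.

(re-executing from step 1 with the substitution; state before step 1: [3 3 3 0])
step 1 (fire T2): [6 1 3 0]
step 2 (fire T2): [6 1 3 0]
step 3 (fire T3): [7 2 3 0]
step 4 (fire T2): [10 0 3 0]
step 5 (fire T3): [11 1 3 0]

11 1 3 0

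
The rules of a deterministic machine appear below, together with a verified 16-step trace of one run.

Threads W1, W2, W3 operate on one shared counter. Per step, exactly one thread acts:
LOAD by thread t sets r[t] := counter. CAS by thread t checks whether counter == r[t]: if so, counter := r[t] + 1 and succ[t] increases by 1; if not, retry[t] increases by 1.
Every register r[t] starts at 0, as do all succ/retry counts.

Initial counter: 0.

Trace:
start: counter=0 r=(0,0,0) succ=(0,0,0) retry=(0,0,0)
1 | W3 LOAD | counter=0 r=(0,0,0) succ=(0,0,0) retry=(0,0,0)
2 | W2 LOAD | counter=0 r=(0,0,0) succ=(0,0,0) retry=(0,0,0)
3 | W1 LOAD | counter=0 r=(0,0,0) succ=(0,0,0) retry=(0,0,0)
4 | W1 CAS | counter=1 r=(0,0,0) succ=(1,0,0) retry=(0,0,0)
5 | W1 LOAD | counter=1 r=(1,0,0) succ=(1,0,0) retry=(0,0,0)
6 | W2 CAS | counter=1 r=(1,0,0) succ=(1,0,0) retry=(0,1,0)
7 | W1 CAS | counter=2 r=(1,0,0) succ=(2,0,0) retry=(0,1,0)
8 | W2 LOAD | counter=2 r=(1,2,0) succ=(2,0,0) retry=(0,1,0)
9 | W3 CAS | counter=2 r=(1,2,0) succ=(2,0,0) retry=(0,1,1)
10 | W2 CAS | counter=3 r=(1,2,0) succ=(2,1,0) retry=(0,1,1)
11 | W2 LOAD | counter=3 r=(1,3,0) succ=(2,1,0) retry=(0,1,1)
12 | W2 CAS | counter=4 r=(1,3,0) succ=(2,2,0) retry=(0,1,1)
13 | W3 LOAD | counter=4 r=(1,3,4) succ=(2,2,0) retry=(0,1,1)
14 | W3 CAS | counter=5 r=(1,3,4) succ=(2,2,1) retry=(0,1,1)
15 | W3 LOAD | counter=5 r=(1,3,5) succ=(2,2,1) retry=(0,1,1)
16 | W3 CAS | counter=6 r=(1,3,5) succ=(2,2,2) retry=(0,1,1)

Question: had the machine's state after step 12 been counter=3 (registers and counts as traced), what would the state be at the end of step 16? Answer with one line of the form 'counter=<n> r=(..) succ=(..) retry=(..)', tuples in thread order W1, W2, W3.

counter=5 r=(1,3,4) succ=(2,2,2) retry=(0,1,1)

state after step 12 := counter=3 r=(1,3,0) succ=(2,2,0) retry=(0,1,1)
13 | W3 LOAD | counter=3 r=(1,3,3) succ=(2,2,0) retry=(0,1,1)
14 | W3 CAS | counter=4 r=(1,3,3) succ=(2,2,1) retry=(0,1,1)
15 | W3 LOAD | counter=4 r=(1,3,4) succ=(2,2,1) retry=(0,1,1)
16 | W3 CAS | counter=5 r=(1,3,4) succ=(2,2,2) retry=(0,1,1)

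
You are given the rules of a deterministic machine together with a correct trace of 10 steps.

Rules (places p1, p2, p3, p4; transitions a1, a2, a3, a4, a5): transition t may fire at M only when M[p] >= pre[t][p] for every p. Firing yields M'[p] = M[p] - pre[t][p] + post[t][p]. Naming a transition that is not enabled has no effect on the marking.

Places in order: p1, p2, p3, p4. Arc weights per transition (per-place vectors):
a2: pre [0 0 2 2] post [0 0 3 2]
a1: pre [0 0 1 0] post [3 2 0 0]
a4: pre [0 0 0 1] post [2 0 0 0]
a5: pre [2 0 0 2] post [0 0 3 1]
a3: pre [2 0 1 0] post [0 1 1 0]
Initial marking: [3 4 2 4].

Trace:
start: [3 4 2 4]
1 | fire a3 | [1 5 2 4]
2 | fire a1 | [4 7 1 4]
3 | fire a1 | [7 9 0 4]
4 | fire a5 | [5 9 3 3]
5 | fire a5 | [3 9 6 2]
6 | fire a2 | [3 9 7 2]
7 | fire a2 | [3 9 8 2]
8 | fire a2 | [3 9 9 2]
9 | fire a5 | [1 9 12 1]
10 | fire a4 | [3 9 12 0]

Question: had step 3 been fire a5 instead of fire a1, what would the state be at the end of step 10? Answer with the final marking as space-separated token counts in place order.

2 7 10 1

(re-executing from step 3 with the substitution; state before step 3: [4 7 1 4])
3 | fire a5 | [2 7 4 3]
4 | fire a5 | [0 7 7 2]
5 | fire a5 | [0 7 7 2]
6 | fire a2 | [0 7 8 2]
7 | fire a2 | [0 7 9 2]
8 | fire a2 | [0 7 10 2]
9 | fire a5 | [0 7 10 2]
10 | fire a4 | [2 7 10 1]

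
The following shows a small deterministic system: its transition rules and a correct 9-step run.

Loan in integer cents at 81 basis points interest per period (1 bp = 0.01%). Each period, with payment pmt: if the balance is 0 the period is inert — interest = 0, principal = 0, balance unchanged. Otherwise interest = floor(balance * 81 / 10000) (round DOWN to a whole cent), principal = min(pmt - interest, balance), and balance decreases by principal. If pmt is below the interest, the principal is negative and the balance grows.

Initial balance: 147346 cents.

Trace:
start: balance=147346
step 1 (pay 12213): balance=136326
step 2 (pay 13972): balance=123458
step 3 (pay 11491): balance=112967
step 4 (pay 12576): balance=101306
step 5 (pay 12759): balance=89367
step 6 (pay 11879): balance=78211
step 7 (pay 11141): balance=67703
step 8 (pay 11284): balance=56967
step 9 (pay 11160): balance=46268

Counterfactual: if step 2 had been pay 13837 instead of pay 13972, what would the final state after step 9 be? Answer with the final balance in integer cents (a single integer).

(re-executing from step 2 with the substitution; state before step 2: balance=136326)
step 2 (pay 13837): balance=123593
step 3 (pay 11491): balance=113103
step 4 (pay 12576): balance=101443
step 5 (pay 12759): balance=89505
step 6 (pay 11879): balance=78350
step 7 (pay 11141): balance=67843
step 8 (pay 11284): balance=57108
step 9 (pay 11160): balance=46410

46410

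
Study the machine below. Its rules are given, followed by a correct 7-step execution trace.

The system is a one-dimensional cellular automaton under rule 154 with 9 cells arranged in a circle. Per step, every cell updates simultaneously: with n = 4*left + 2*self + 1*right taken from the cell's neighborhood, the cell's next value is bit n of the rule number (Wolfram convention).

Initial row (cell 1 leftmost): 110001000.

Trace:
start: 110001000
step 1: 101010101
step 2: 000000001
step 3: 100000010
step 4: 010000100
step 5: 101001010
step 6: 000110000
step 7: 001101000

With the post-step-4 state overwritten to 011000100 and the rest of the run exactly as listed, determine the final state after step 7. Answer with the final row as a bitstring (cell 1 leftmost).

state after step 4 := 011000100
step 5: 110101010
step 6: 100000000
step 7: 010000001

010000001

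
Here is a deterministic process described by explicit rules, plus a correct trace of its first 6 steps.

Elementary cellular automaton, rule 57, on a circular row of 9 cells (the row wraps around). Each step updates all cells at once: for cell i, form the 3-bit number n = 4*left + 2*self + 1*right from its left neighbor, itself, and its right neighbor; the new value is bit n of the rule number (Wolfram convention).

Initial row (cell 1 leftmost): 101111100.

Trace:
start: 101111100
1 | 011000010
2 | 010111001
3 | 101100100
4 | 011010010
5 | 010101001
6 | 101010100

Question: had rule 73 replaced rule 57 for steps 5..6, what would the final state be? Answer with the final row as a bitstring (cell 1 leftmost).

(re-executing steps 5..6 under rule 73; state before step 5: 011010010)
5 | 011000000
6 | 011011111

011011111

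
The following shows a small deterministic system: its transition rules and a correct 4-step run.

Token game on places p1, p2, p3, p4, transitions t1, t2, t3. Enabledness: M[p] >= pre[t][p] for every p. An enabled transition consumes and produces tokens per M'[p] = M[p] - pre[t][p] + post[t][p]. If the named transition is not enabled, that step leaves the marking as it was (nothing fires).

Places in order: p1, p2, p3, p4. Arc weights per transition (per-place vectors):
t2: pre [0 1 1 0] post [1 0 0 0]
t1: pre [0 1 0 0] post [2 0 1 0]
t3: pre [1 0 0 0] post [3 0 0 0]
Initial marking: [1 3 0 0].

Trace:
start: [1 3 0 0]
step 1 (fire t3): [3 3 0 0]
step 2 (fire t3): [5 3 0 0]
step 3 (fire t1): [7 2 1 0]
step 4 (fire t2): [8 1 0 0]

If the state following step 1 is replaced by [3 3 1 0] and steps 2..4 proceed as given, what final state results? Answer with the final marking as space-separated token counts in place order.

state after step 1 := [3 3 1 0]
step 2 (fire t3): [5 3 1 0]
step 3 (fire t1): [7 2 2 0]
step 4 (fire t2): [8 1 1 0]

8 1 1 0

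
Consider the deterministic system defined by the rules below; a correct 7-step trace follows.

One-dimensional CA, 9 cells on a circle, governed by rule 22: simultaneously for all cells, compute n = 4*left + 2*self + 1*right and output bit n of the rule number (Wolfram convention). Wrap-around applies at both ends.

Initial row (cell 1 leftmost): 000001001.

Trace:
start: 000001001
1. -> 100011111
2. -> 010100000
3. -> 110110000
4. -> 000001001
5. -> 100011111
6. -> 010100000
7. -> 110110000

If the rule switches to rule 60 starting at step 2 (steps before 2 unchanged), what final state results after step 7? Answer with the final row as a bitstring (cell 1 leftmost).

(re-executing steps 2..7 under rule 60; state before step 2: 100011111)
2. -> 010010000
3. -> 011011000
4. -> 010110100
5. -> 011101110
6. -> 010011001
7. -> 111010101

111010101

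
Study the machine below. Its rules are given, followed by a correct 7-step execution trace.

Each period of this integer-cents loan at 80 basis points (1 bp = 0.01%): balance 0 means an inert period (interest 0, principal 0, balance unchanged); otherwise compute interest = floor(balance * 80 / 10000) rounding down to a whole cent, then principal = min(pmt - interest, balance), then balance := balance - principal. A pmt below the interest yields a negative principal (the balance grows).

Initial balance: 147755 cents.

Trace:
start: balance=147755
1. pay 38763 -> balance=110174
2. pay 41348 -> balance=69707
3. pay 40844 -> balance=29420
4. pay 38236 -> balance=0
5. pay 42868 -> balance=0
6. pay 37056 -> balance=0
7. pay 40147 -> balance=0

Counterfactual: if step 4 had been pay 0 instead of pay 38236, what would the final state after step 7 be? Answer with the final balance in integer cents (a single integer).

(re-executing from step 4 with the substitution; state before step 4: balance=29420)
4. pay 0 -> balance=29655
5. pay 42868 -> balance=0
6. pay 37056 -> balance=0
7. pay 40147 -> balance=0

0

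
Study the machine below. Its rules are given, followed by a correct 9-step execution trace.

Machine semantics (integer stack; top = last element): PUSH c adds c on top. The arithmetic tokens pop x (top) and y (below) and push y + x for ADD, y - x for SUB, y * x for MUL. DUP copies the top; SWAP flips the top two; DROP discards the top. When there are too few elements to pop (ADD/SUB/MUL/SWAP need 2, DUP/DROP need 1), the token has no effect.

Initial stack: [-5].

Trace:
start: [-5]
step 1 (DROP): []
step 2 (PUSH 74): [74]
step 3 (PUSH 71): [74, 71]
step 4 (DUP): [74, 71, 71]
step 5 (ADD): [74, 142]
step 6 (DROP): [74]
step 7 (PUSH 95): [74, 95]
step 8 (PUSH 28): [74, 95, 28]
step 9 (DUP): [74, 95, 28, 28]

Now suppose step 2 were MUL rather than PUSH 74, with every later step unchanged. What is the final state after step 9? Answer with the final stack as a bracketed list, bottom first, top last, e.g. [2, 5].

[95, 28, 28]

(re-executing from step 2 with the substitution; state before step 2: [])
step 2 (MUL): []
step 3 (PUSH 71): [71]
step 4 (DUP): [71, 71]
step 5 (ADD): [142]
step 6 (DROP): []
step 7 (PUSH 95): [95]
step 8 (PUSH 28): [95, 28]
step 9 (DUP): [95, 28, 28]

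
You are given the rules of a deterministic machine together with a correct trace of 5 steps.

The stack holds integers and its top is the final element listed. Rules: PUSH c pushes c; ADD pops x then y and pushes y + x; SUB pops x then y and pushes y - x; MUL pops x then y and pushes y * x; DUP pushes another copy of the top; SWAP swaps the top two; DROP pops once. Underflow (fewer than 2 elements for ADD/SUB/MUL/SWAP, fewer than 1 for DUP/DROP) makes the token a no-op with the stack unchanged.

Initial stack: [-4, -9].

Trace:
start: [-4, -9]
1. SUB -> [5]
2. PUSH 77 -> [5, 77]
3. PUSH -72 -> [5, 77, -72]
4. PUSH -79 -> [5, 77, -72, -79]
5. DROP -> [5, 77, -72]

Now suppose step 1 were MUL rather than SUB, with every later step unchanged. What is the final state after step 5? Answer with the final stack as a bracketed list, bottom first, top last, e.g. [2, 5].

(re-executing from step 1 with the substitution; state before step 1: [-4, -9])
1. MUL -> [36]
2. PUSH 77 -> [36, 77]
3. PUSH -72 -> [36, 77, -72]
4. PUSH -79 -> [36, 77, -72, -79]
5. DROP -> [36, 77, -72]

[36, 77, -72]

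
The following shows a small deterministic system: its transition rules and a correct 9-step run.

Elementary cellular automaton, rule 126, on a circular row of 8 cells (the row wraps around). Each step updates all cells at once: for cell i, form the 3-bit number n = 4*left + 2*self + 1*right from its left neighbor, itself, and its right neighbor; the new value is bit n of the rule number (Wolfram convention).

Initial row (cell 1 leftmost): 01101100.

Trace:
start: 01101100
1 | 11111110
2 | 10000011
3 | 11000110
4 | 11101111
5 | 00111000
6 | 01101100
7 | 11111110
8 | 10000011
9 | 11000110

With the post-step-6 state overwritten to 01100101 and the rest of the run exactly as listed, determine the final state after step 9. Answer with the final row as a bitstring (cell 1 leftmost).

00000000

state after step 6 := 01100101
7 | 11111111
8 | 00000000
9 | 00000000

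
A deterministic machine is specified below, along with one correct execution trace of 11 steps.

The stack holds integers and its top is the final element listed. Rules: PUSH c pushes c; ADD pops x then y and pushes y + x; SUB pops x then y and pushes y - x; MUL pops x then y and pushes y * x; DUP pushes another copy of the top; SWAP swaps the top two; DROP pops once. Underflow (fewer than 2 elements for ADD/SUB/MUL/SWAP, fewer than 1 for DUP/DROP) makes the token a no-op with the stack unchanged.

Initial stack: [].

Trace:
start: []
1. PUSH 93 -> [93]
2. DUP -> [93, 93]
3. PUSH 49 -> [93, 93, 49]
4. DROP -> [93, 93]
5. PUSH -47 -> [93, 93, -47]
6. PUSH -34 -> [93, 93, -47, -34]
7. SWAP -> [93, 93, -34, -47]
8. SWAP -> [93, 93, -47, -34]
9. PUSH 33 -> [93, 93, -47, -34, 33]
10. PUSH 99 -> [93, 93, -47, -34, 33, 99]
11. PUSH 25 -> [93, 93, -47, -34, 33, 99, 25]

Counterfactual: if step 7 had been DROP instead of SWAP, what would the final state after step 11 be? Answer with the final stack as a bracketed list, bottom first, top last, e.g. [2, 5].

[93, -47, 93, 33, 99, 25]

(re-executing from step 7 with the substitution; state before step 7: [93, 93, -47, -34])
7. DROP -> [93, 93, -47]
8. SWAP -> [93, -47, 93]
9. PUSH 33 -> [93, -47, 93, 33]
10. PUSH 99 -> [93, -47, 93, 33, 99]
11. PUSH 25 -> [93, -47, 93, 33, 99, 25]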